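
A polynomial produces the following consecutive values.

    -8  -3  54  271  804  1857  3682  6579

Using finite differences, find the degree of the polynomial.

4

First differences: 5, 57, 217, 533, 1053, 1825, 2897
Second differences: 52, 160, 316, 520, 772, 1072
Third differences: 108, 156, 204, 252, 300
Fourth differences: 48, 48, 48, 48
The fourth differences are constant, so the polynomial has degree 4.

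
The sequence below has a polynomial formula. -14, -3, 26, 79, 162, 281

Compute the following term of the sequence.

442

D1: 11, 29, 53, 83, 119
D2: 18, 24, 30, 36
D3: 6, 6, 6
Third differences constant at 6.
36 + 6 = 42;  119 + 42 = 161;  281 + 161 = 442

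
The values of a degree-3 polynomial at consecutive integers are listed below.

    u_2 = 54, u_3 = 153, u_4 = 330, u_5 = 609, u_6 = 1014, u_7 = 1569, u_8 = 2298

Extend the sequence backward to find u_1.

99, 177, 279, 405, 555, 729
78, 102, 126, 150, 174
24, 24, 24, 24
The third differences are constant at 24.
Work back: 78 − 24 = 54;  99 − 54 = 45;  54 − 45 = 9

9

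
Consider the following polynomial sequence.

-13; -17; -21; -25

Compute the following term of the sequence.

First differences: -4 , -4 , -4
Constant first difference = -4, so extend:
-25 − 4 = -29

-29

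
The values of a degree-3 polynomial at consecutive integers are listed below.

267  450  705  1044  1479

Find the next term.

2022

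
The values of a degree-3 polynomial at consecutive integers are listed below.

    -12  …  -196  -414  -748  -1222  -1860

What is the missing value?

-70

Using the last 5 terms:
Δ: -218  -334  -474  -638
Δ²: -116  -140  -164
Δ³: -24  -24
Constant third difference = -24.
Extend backward: -116 + 24 = -92;  -218 + 92 = -126;  -196 + 126 = -70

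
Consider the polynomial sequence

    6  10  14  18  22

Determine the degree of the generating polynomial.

1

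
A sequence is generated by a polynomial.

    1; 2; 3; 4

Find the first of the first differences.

1

D1: 1, 1, 1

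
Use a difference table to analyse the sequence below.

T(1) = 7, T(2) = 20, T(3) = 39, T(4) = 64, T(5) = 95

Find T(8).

224

First differences: 13  19  25  31
Second differences: 6  6  6
Second differences constant at 6.
31 + 6 = 37;  95 + 37 = 132
37 + 6 = 43;  132 + 43 = 175
43 + 6 = 49;  175 + 49 = 224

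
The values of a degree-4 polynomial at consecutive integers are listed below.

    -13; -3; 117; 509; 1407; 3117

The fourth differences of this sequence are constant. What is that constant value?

D1: 10, 120, 392, 898, 1710
D2: 110, 272, 506, 812
D3: 162, 234, 306
D4: 72, 72

72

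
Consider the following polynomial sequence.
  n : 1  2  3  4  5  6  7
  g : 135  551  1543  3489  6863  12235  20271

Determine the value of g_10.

D1: 416, 992, 1946, 3374, 5372, 8036
D2: 576, 954, 1428, 1998, 2664
D3: 378, 474, 570, 666
D4: 96, 96, 96
The fourth differences are constant (96).
666 + 96 = 762;  2664 + 762 = 3426;  8036 + 3426 = 11462;  20271 + 11462 = 31733
762 + 96 = 858;  3426 + 858 = 4284;  11462 + 4284 = 15746;  31733 + 15746 = 47479
858 + 96 = 954;  4284 + 954 = 5238;  15746 + 5238 = 20984;  47479 + 20984 = 68463

68463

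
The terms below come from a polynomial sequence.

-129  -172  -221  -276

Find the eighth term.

-556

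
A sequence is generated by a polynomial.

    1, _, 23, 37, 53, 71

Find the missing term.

Using the last 4 terms:
D1: 14, 16, 18
D2: 2, 2
Constant second difference = 2.
Extend backward: 14 − 2 = 12;  23 − 12 = 11

11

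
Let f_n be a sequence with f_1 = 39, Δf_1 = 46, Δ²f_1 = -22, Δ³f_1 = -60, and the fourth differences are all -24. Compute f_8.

-3041

Build the table forward from the leading diagonal:
Fourth differences: -24, -24, -24, -24, -24, -24, -24, -24
Third differences: -60, -84, -108, -132, -156, -180, -204, -228
Second differences: -22, -82, -166, -274, -406, -562, -742, -946
First differences: 46, 24, -58, -224, -498, -904, -1466, -2208
f: 39, 85, 109, 51, -173, -671, -1575, -3041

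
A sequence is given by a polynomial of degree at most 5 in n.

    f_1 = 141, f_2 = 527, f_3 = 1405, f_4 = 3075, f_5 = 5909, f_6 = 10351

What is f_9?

38845

D1: 386  878  1670  2834  4442
D2: 492  792  1164  1608
D3: 300  372  444
D4: 72  72
The fourth differences are constant (72).
444 + 72 = 516;  1608 + 516 = 2124;  4442 + 2124 = 6566;  10351 + 6566 = 16917
516 + 72 = 588;  2124 + 588 = 2712;  6566 + 2712 = 9278;  16917 + 9278 = 26195
588 + 72 = 660;  2712 + 660 = 3372;  9278 + 3372 = 12650;  26195 + 12650 = 38845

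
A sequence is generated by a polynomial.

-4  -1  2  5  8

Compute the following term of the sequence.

11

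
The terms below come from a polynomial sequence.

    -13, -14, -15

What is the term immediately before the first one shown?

Δ: -1  -1
The first differences are constant at -1.
Work back: -13 + 1 = -12

-12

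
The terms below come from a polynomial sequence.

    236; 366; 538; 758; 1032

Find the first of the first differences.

130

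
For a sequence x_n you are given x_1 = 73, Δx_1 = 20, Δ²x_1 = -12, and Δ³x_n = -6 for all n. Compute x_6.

Build the table forward from the leading diagonal:
D3: -6  -6  -6  -6  -6  -6
D2: -12  -18  -24  -30  -36  -42
D1: 20  8  -10  -34  -64  -100
x: 73  93  101  91  57  -7

-7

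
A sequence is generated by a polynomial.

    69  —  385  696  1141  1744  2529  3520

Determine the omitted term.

Using the last 6 terms:
Δ: 311, 445, 603, 785, 991
Δ²: 134, 158, 182, 206
Δ³: 24, 24, 24
Constant third difference = 24.
Extend backward: 134 − 24 = 110;  311 − 110 = 201;  385 − 201 = 184

184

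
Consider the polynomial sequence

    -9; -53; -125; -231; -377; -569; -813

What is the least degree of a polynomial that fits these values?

Δ: -44, -72, -106, -146, -192, -244
Δ²: -28, -34, -40, -46, -52
Δ³: -6, -6, -6, -6
The third differences are constant, so the polynomial has degree 3.

3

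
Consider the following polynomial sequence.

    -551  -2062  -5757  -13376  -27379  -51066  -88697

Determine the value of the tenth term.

-344774

-1511 , -3695 , -7619 , -14003 , -23687 , -37631
-2184 , -3924 , -6384 , -9684 , -13944
-1740 , -2460 , -3300 , -4260
-720 , -840 , -960
-120 , -120
The fifth differences are constant (-120).
-960 − 120 = -1080;  -4260 − 1080 = -5340;  -13944 − 5340 = -19284;  -37631 − 19284 = -56915;  -88697 − 56915 = -145612
-1080 − 120 = -1200;  -5340 − 1200 = -6540;  -19284 − 6540 = -25824;  -56915 − 25824 = -82739;  -145612 − 82739 = -228351
-1200 − 120 = -1320;  -6540 − 1320 = -7860;  -25824 − 7860 = -33684;  -82739 − 33684 = -116423;  -228351 − 116423 = -344774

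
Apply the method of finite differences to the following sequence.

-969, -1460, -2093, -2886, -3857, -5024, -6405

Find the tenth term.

-12012

First differences: -491 , -633 , -793 , -971 , -1167 , -1381
Second differences: -142 , -160 , -178 , -196 , -214
Third differences: -18 , -18 , -18 , -18
The third differences are constant (-18).
-214 − 18 = -232;  -1381 − 232 = -1613;  -6405 − 1613 = -8018
-232 − 18 = -250;  -1613 − 250 = -1863;  -8018 − 1863 = -9881
-250 − 18 = -268;  -1863 − 268 = -2131;  -9881 − 2131 = -12012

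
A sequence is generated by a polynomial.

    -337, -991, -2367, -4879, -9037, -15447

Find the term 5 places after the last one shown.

-109207

Δ: -654, -1376, -2512, -4158, -6410
Δ²: -722, -1136, -1646, -2252
Δ³: -414, -510, -606
Δ⁴: -96, -96
Constant fourth difference = -96, so extend:
-606 − 96 = -702;  -2252 − 702 = -2954;  -6410 − 2954 = -9364;  -15447 − 9364 = -24811
-702 − 96 = -798;  -2954 − 798 = -3752;  -9364 − 3752 = -13116;  -24811 − 13116 = -37927
-798 − 96 = -894;  -3752 − 894 = -4646;  -13116 − 4646 = -17762;  -37927 − 17762 = -55689
-894 − 96 = -990;  -4646 − 990 = -5636;  -17762 − 5636 = -23398;  -55689 − 23398 = -79087
-990 − 96 = -1086;  -5636 − 1086 = -6722;  -23398 − 6722 = -30120;  -79087 − 30120 = -109207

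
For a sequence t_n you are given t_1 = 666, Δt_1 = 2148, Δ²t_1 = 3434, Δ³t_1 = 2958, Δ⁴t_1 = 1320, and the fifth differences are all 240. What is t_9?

385490

Build the table forward from the leading diagonal:
Fifth differences: 240, 240, 240, 240, 240, 240, 240, 240, 240
Fourth differences: 1320, 1560, 1800, 2040, 2280, 2520, 2760, 3000, 3240
Third differences: 2958, 4278, 5838, 7638, 9678, 11958, 14478, 17238, 20238
Second differences: 3434, 6392, 10670, 16508, 24146, 33824, 45782, 60260, 77498
First differences: 2148, 5582, 11974, 22644, 39152, 63298, 97122, 142904, 203164
t: 666, 2814, 8396, 20370, 43014, 82166, 145464, 242586, 385490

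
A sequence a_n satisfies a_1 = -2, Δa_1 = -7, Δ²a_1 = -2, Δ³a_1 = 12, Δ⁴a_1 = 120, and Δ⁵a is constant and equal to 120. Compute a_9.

15678

Build the table forward from the leading diagonal:
Δ⁵: 120, 120, 120, 120, 120, 120, 120, 120, 120
Δ⁴: 120, 240, 360, 480, 600, 720, 840, 960, 1080
Δ³: 12, 132, 372, 732, 1212, 1812, 2532, 3372, 4332
Δ²: -2, 10, 142, 514, 1246, 2458, 4270, 6802, 10174
Δ: -7, -9, 1, 143, 657, 1903, 4361, 8631, 15433
a: -2, -9, -18, -17, 126, 783, 2686, 7047, 15678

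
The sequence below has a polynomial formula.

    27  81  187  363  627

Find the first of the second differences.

52

D1: 54, 106, 176, 264
D2: 52, 70, 88
D3: 18, 18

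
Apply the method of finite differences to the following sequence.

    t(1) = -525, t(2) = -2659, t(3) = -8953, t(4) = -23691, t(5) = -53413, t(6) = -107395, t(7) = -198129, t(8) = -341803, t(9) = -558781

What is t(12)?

-1925899

-2134  -6294  -14738  -29722  -53982  -90734  -143674  -216978
-4160  -8444  -14984  -24260  -36752  -52940  -73304
-4284  -6540  -9276  -12492  -16188  -20364
-2256  -2736  -3216  -3696  -4176
-480  -480  -480  -480
Fifth differences constant at -480.
-4176 − 480 = -4656;  -20364 − 4656 = -25020;  -73304 − 25020 = -98324;  -216978 − 98324 = -315302;  -558781 − 315302 = -874083
-4656 − 480 = -5136;  -25020 − 5136 = -30156;  -98324 − 30156 = -128480;  -315302 − 128480 = -443782;  -874083 − 443782 = -1317865
-5136 − 480 = -5616;  -30156 − 5616 = -35772;  -128480 − 35772 = -164252;  -443782 − 164252 = -608034;  -1317865 − 608034 = -1925899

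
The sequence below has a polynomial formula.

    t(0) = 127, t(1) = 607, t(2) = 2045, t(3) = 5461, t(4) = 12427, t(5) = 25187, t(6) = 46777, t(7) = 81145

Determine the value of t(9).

209287

D1: 480  1438  3416  6966  12760  21590  34368
D2: 958  1978  3550  5794  8830  12778
D3: 1020  1572  2244  3036  3948
D4: 552  672  792  912
D5: 120  120  120
Constant fifth difference = 120, so extend:
912 + 120 = 1032;  3948 + 1032 = 4980;  12778 + 4980 = 17758;  34368 + 17758 = 52126;  81145 + 52126 = 133271
1032 + 120 = 1152;  4980 + 1152 = 6132;  17758 + 6132 = 23890;  52126 + 23890 = 76016;  133271 + 76016 = 209287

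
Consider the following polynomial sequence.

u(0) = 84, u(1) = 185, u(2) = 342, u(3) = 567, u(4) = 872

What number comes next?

D1: 101  157  225  305
D2: 56  68  80
D3: 12  12
Constant third difference = 12, so extend:
80 + 12 = 92;  305 + 92 = 397;  872 + 397 = 1269

1269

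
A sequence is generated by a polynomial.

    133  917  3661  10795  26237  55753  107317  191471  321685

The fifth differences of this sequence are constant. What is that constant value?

Δ: 784, 2744, 7134, 15442, 29516, 51564, 84154, 130214
Δ²: 1960, 4390, 8308, 14074, 22048, 32590, 46060
Δ³: 2430, 3918, 5766, 7974, 10542, 13470
Δ⁴: 1488, 1848, 2208, 2568, 2928
Δ⁵: 360, 360, 360, 360

360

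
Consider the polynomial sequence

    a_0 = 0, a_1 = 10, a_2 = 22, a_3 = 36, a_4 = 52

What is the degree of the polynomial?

10, 12, 14, 16
2, 2, 2
The second differences are constant, so the polynomial has degree 2.

2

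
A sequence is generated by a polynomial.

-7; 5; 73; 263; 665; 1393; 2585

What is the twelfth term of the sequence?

22015

Δ: 12, 68, 190, 402, 728, 1192
Δ²: 56, 122, 212, 326, 464
Δ³: 66, 90, 114, 138
Δ⁴: 24, 24, 24
Constant fourth difference = 24, so extend:
138 + 24 = 162;  464 + 162 = 626;  1192 + 626 = 1818;  2585 + 1818 = 4403
162 + 24 = 186;  626 + 186 = 812;  1818 + 812 = 2630;  4403 + 2630 = 7033
186 + 24 = 210;  812 + 210 = 1022;  2630 + 1022 = 3652;  7033 + 3652 = 10685
210 + 24 = 234;  1022 + 234 = 1256;  3652 + 1256 = 4908;  10685 + 4908 = 15593
234 + 24 = 258;  1256 + 258 = 1514;  4908 + 1514 = 6422;  15593 + 6422 = 22015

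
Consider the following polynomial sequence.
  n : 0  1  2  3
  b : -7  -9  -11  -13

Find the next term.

-15

First differences: -2  -2  -2
First differences constant at -2.
-13 − 2 = -15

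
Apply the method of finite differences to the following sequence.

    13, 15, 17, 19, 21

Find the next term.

23

D1: 2 , 2 , 2 , 2
Constant first difference = 2, so extend:
21 + 2 = 23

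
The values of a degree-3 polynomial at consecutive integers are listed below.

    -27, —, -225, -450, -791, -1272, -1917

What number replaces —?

Using the last 5 terms:
-225  -341  -481  -645
-116  -140  -164
-24  -24
Constant third difference = -24.
Extend backward: -116 + 24 = -92;  -225 + 92 = -133;  -225 + 133 = -92

-92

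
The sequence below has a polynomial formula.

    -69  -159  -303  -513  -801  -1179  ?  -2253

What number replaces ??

Using the first 6 terms:
First differences: -90, -144, -210, -288, -378
Second differences: -54, -66, -78, -90
Third differences: -12, -12, -12
Constant third difference = -12.
Extend forward: -90 − 12 = -102;  -378 − 102 = -480;  -1179 − 480 = -1659

-1659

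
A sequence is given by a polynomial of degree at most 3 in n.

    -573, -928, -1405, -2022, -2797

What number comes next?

-355  -477  -617  -775
-122  -140  -158
-18  -18
The third differences are constant (-18).
-158 − 18 = -176;  -775 − 176 = -951;  -2797 − 951 = -3748

-3748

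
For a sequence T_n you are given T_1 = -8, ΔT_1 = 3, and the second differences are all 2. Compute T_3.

0

Build the table forward from the leading diagonal:
D2: 2  2  2
D1: 3  5  7
T: -8  -5  0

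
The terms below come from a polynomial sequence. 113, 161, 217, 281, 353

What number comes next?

433

First differences: 48  56  64  72
Second differences: 8  8  8
The second differences are constant (8).
72 + 8 = 80;  353 + 80 = 433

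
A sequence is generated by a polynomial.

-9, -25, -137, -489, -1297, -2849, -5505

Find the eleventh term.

-16 , -112 , -352 , -808 , -1552 , -2656
-96 , -240 , -456 , -744 , -1104
-144 , -216 , -288 , -360
-72 , -72 , -72
Constant fourth difference = -72, so extend:
-360 − 72 = -432;  -1104 − 432 = -1536;  -2656 − 1536 = -4192;  -5505 − 4192 = -9697
-432 − 72 = -504;  -1536 − 504 = -2040;  -4192 − 2040 = -6232;  -9697 − 6232 = -15929
-504 − 72 = -576;  -2040 − 576 = -2616;  -6232 − 2616 = -8848;  -15929 − 8848 = -24777
-576 − 72 = -648;  -2616 − 648 = -3264;  -8848 − 3264 = -12112;  -24777 − 12112 = -36889

-36889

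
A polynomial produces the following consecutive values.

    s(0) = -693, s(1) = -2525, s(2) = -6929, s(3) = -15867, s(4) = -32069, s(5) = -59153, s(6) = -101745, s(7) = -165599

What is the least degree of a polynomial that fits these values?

Δ: -1832, -4404, -8938, -16202, -27084, -42592, -63854
Δ²: -2572, -4534, -7264, -10882, -15508, -21262
Δ³: -1962, -2730, -3618, -4626, -5754
Δ⁴: -768, -888, -1008, -1128
Δ⁵: -120, -120, -120
The fifth differences are constant, so the polynomial has degree 5.

5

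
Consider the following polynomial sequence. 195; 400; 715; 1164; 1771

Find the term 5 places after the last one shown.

8016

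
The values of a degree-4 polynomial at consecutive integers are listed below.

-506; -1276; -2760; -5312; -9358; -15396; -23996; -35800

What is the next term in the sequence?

-51522

First differences: -770, -1484, -2552, -4046, -6038, -8600, -11804
Second differences: -714, -1068, -1494, -1992, -2562, -3204
Third differences: -354, -426, -498, -570, -642
Fourth differences: -72, -72, -72, -72
Fourth differences constant at -72.
-642 − 72 = -714;  -3204 − 714 = -3918;  -11804 − 3918 = -15722;  -35800 − 15722 = -51522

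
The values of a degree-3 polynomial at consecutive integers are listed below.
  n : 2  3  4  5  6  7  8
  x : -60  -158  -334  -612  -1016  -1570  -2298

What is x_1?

-16

Δ: -98  -176  -278  -404  -554  -728
Δ²: -78  -102  -126  -150  -174
Δ³: -24  -24  -24  -24
The third differences are constant at -24.
Work back: -78 + 24 = -54;  -98 + 54 = -44;  -60 + 44 = -16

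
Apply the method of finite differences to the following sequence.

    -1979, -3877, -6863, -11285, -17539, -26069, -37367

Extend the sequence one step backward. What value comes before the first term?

D1: -1898  -2986  -4422  -6254  -8530  -11298
D2: -1088  -1436  -1832  -2276  -2768
D3: -348  -396  -444  -492
D4: -48  -48  -48
The fourth differences are constant at -48.
Work back: -348 + 48 = -300;  -1088 + 300 = -788;  -1898 + 788 = -1110;  -1979 + 1110 = -869

-869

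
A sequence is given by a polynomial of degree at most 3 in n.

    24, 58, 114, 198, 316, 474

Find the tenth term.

34, 56, 84, 118, 158
22, 28, 34, 40
6, 6, 6
Third differences constant at 6.
40 + 6 = 46;  158 + 46 = 204;  474 + 204 = 678
46 + 6 = 52;  204 + 52 = 256;  678 + 256 = 934
52 + 6 = 58;  256 + 58 = 314;  934 + 314 = 1248
58 + 6 = 64;  314 + 64 = 378;  1248 + 378 = 1626

1626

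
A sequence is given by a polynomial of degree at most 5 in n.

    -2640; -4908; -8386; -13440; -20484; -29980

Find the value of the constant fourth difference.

-48

D1: -2268, -3478, -5054, -7044, -9496
D2: -1210, -1576, -1990, -2452
D3: -366, -414, -462
D4: -48, -48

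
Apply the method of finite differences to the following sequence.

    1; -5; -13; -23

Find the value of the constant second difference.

D1: -6, -8, -10
D2: -2, -2

-2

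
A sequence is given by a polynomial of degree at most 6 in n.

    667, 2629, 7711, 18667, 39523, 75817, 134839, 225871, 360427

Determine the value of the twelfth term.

1178899

1962 , 5082 , 10956 , 20856 , 36294 , 59022 , 91032 , 134556
3120 , 5874 , 9900 , 15438 , 22728 , 32010 , 43524
2754 , 4026 , 5538 , 7290 , 9282 , 11514
1272 , 1512 , 1752 , 1992 , 2232
240 , 240 , 240 , 240
Fifth differences constant at 240.
2232 + 240 = 2472;  11514 + 2472 = 13986;  43524 + 13986 = 57510;  134556 + 57510 = 192066;  360427 + 192066 = 552493
2472 + 240 = 2712;  13986 + 2712 = 16698;  57510 + 16698 = 74208;  192066 + 74208 = 266274;  552493 + 266274 = 818767
2712 + 240 = 2952;  16698 + 2952 = 19650;  74208 + 19650 = 93858;  266274 + 93858 = 360132;  818767 + 360132 = 1178899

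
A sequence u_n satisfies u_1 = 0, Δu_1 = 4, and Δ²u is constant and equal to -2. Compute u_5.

Build the table forward from the leading diagonal:
D2: -2, -2, -2, -2, -2
D1: 4, 2, 0, -2, -4
u: 0, 4, 6, 6, 4

4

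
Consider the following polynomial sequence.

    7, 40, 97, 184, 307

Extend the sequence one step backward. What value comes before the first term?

-8

First differences: 33, 57, 87, 123
Second differences: 24, 30, 36
Third differences: 6, 6
The third differences are constant at 6.
Work back: 24 − 6 = 18;  33 − 18 = 15;  7 − 15 = -8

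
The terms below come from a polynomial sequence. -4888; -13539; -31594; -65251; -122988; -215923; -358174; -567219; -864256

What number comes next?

D1: -8651, -18055, -33657, -57737, -92935, -142251, -209045, -297037
D2: -9404, -15602, -24080, -35198, -49316, -66794, -87992
D3: -6198, -8478, -11118, -14118, -17478, -21198
D4: -2280, -2640, -3000, -3360, -3720
D5: -360, -360, -360, -360
The fifth differences are constant (-360).
-3720 − 360 = -4080;  -21198 − 4080 = -25278;  -87992 − 25278 = -113270;  -297037 − 113270 = -410307;  -864256 − 410307 = -1274563

-1274563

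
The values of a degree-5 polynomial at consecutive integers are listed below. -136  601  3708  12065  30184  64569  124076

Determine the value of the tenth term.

Δ: 737, 3107, 8357, 18119, 34385, 59507
Δ²: 2370, 5250, 9762, 16266, 25122
Δ³: 2880, 4512, 6504, 8856
Δ⁴: 1632, 1992, 2352
Δ⁵: 360, 360
Constant fifth difference = 360, so extend:
2352 + 360 = 2712;  8856 + 2712 = 11568;  25122 + 11568 = 36690;  59507 + 36690 = 96197;  124076 + 96197 = 220273
2712 + 360 = 3072;  11568 + 3072 = 14640;  36690 + 14640 = 51330;  96197 + 51330 = 147527;  220273 + 147527 = 367800
3072 + 360 = 3432;  14640 + 3432 = 18072;  51330 + 18072 = 69402;  147527 + 69402 = 216929;  367800 + 216929 = 584729

584729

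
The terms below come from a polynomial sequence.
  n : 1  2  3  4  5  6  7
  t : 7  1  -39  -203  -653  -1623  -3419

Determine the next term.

-6419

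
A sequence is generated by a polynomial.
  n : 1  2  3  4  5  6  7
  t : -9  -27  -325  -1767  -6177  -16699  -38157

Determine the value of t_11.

-408789

D1: -18  -298  -1442  -4410  -10522  -21458
D2: -280  -1144  -2968  -6112  -10936
D3: -864  -1824  -3144  -4824
D4: -960  -1320  -1680
D5: -360  -360
Fifth differences constant at -360.
-1680 − 360 = -2040;  -4824 − 2040 = -6864;  -10936 − 6864 = -17800;  -21458 − 17800 = -39258;  -38157 − 39258 = -77415
-2040 − 360 = -2400;  -6864 − 2400 = -9264;  -17800 − 9264 = -27064;  -39258 − 27064 = -66322;  -77415 − 66322 = -143737
-2400 − 360 = -2760;  -9264 − 2760 = -12024;  -27064 − 12024 = -39088;  -66322 − 39088 = -105410;  -143737 − 105410 = -249147
-2760 − 360 = -3120;  -12024 − 3120 = -15144;  -39088 − 15144 = -54232;  -105410 − 54232 = -159642;  -249147 − 159642 = -408789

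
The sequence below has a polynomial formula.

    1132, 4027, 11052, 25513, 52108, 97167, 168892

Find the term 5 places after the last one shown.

1375857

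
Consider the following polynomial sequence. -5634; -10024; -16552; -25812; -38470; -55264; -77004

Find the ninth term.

-138922

-4390 , -6528 , -9260 , -12658 , -16794 , -21740
-2138 , -2732 , -3398 , -4136 , -4946
-594 , -666 , -738 , -810
-72 , -72 , -72
Constant fourth difference = -72, so extend:
-810 − 72 = -882;  -4946 − 882 = -5828;  -21740 − 5828 = -27568;  -77004 − 27568 = -104572
-882 − 72 = -954;  -5828 − 954 = -6782;  -27568 − 6782 = -34350;  -104572 − 34350 = -138922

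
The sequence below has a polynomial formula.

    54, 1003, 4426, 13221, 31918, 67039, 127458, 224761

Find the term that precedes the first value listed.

949, 3423, 8795, 18697, 35121, 60419, 97303
2474, 5372, 9902, 16424, 25298, 36884
2898, 4530, 6522, 8874, 11586
1632, 1992, 2352, 2712
360, 360, 360
The fifth differences are constant at 360.
Work back: 1632 − 360 = 1272;  2898 − 1272 = 1626;  2474 − 1626 = 848;  949 − 848 = 101;  54 − 101 = -47

-47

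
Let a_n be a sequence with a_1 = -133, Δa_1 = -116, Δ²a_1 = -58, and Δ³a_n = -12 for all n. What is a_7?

-1939

Build the table forward from the leading diagonal:
Third differences: -12, -12, -12, -12, -12, -12, -12
Second differences: -58, -70, -82, -94, -106, -118, -130
First differences: -116, -174, -244, -326, -420, -526, -644
a: -133, -249, -423, -667, -993, -1413, -1939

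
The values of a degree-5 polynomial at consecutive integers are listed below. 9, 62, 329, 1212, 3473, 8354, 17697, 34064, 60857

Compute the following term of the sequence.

102438

First differences: 53, 267, 883, 2261, 4881, 9343, 16367, 26793
Second differences: 214, 616, 1378, 2620, 4462, 7024, 10426
Third differences: 402, 762, 1242, 1842, 2562, 3402
Fourth differences: 360, 480, 600, 720, 840
Fifth differences: 120, 120, 120, 120
Fifth differences constant at 120.
840 + 120 = 960;  3402 + 960 = 4362;  10426 + 4362 = 14788;  26793 + 14788 = 41581;  60857 + 41581 = 102438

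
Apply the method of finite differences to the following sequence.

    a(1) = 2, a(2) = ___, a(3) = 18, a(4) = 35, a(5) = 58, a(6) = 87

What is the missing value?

Using the last 4 terms:
17, 23, 29
6, 6
Constant second difference = 6.
Extend backward: 17 − 6 = 11;  18 − 11 = 7

7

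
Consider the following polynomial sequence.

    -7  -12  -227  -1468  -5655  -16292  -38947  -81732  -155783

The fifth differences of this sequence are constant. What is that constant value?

-480

D1: -5, -215, -1241, -4187, -10637, -22655, -42785, -74051
D2: -210, -1026, -2946, -6450, -12018, -20130, -31266
D3: -816, -1920, -3504, -5568, -8112, -11136
D4: -1104, -1584, -2064, -2544, -3024
D5: -480, -480, -480, -480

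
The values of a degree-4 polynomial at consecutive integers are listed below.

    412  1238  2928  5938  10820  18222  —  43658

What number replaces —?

Using the first 6 terms:
First differences: 826  1690  3010  4882  7402
Second differences: 864  1320  1872  2520
Third differences: 456  552  648
Fourth differences: 96  96
Constant fourth difference = 96.
Extend forward: 648 + 96 = 744;  2520 + 744 = 3264;  7402 + 3264 = 10666;  18222 + 10666 = 28888

28888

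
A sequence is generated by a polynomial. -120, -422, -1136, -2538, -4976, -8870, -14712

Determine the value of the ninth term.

-34568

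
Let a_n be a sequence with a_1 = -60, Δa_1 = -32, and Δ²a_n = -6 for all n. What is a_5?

-224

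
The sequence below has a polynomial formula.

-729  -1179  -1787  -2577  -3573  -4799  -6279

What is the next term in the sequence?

-8037

Δ: -450  -608  -790  -996  -1226  -1480
Δ²: -158  -182  -206  -230  -254
Δ³: -24  -24  -24  -24
The third differences are constant (-24).
-254 − 24 = -278;  -1480 − 278 = -1758;  -6279 − 1758 = -8037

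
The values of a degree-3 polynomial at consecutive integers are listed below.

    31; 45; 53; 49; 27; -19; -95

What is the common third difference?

-6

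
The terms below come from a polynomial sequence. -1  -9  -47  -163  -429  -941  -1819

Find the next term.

Δ: -8, -38, -116, -266, -512, -878
Δ²: -30, -78, -150, -246, -366
Δ³: -48, -72, -96, -120
Δ⁴: -24, -24, -24
Fourth differences constant at -24.
-120 − 24 = -144;  -366 − 144 = -510;  -878 − 510 = -1388;  -1819 − 1388 = -3207

-3207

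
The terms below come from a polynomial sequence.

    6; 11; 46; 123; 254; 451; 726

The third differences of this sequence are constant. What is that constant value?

12

Δ: 5, 35, 77, 131, 197, 275
Δ²: 30, 42, 54, 66, 78
Δ³: 12, 12, 12, 12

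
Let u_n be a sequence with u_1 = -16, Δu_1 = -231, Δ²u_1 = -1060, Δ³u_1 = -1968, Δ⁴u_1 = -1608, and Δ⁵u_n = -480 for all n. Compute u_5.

Build the table forward from the leading diagonal:
Δ⁵: -480, -480, -480, -480, -480
Δ⁴: -1608, -2088, -2568, -3048, -3528
Δ³: -1968, -3576, -5664, -8232, -11280
Δ²: -1060, -3028, -6604, -12268, -20500
Δ: -231, -1291, -4319, -10923, -23191
u: -16, -247, -1538, -5857, -16780

-16780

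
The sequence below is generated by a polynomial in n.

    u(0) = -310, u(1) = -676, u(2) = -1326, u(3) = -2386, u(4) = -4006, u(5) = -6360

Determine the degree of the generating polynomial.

4

D1: -366, -650, -1060, -1620, -2354
D2: -284, -410, -560, -734
D3: -126, -150, -174
D4: -24, -24
The fourth differences are constant, so the polynomial has degree 4.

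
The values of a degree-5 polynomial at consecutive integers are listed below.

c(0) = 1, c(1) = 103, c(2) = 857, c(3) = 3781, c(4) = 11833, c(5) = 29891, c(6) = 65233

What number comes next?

First differences: 102  754  2924  8052  18058  35342
Second differences: 652  2170  5128  10006  17284
Third differences: 1518  2958  4878  7278
Fourth differences: 1440  1920  2400
Fifth differences: 480  480
The fifth differences are constant (480).
2400 + 480 = 2880;  7278 + 2880 = 10158;  17284 + 10158 = 27442;  35342 + 27442 = 62784;  65233 + 62784 = 128017

128017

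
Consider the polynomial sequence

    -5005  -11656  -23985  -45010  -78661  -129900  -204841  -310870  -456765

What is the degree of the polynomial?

First differences: -6651, -12329, -21025, -33651, -51239, -74941, -106029, -145895
Second differences: -5678, -8696, -12626, -17588, -23702, -31088, -39866
Third differences: -3018, -3930, -4962, -6114, -7386, -8778
Fourth differences: -912, -1032, -1152, -1272, -1392
Fifth differences: -120, -120, -120, -120
The fifth differences are constant, so the polynomial has degree 5.

5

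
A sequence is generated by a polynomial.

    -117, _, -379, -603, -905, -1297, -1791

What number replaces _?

Using the last 5 terms:
D1: -224, -302, -392, -494
D2: -78, -90, -102
D3: -12, -12
Constant third difference = -12.
Extend backward: -78 + 12 = -66;  -224 + 66 = -158;  -379 + 158 = -221

-221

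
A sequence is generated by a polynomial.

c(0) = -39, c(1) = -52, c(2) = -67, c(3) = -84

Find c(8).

D1: -13  -15  -17
D2: -2  -2
Constant second difference = -2, so extend:
-17 − 2 = -19;  -84 − 19 = -103
-19 − 2 = -21;  -103 − 21 = -124
-21 − 2 = -23;  -124 − 23 = -147
-23 − 2 = -25;  -147 − 25 = -172
-25 − 2 = -27;  -172 − 27 = -199

-199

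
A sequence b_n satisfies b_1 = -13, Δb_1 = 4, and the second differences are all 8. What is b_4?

Build the table forward from the leading diagonal:
Δ²: 8, 8, 8, 8
Δ: 4, 12, 20, 28
b: -13, -9, 3, 23

23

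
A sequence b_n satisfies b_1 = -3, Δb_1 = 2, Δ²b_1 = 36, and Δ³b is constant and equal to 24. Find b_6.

Build the table forward from the leading diagonal:
Δ³: 24  24  24  24  24  24
Δ²: 36  60  84  108  132  156
Δ: 2  38  98  182  290  422
b: -3  -1  37  135  317  607

607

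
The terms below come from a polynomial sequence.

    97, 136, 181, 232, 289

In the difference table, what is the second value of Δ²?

6

First differences: 39, 45, 51, 57
Second differences: 6, 6, 6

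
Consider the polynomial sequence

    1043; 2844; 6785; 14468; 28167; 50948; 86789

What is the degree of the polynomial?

Δ: 1801, 3941, 7683, 13699, 22781, 35841
Δ²: 2140, 3742, 6016, 9082, 13060
Δ³: 1602, 2274, 3066, 3978
Δ⁴: 672, 792, 912
Δ⁵: 120, 120
The fifth differences are constant, so the polynomial has degree 5.

5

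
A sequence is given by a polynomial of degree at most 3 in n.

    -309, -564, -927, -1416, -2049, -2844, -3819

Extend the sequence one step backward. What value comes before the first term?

-144

Δ: -255  -363  -489  -633  -795  -975
Δ²: -108  -126  -144  -162  -180
Δ³: -18  -18  -18  -18
The third differences are constant at -18.
Work back: -108 + 18 = -90;  -255 + 90 = -165;  -309 + 165 = -144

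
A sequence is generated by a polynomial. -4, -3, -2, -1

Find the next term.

D1: 1 , 1 , 1
First differences constant at 1.
-1 + 1 = 0

0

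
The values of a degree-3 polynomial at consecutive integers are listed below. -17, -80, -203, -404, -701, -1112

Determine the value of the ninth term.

-63  -123  -201  -297  -411
-60  -78  -96  -114
-18  -18  -18
Third differences constant at -18.
-114 − 18 = -132;  -411 − 132 = -543;  -1112 − 543 = -1655
-132 − 18 = -150;  -543 − 150 = -693;  -1655 − 693 = -2348
-150 − 18 = -168;  -693 − 168 = -861;  -2348 − 861 = -3209

-3209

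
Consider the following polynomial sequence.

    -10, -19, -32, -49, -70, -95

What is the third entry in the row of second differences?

Δ: -9, -13, -17, -21, -25
Δ²: -4, -4, -4, -4

-4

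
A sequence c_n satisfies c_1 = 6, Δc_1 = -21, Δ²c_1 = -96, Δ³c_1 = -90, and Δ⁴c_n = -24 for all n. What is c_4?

Build the table forward from the leading diagonal:
Δ⁴: -24, -24, -24, -24
Δ³: -90, -114, -138, -162
Δ²: -96, -186, -300, -438
Δ: -21, -117, -303, -603
c: 6, -15, -132, -435

-435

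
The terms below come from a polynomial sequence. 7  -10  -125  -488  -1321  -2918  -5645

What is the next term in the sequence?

First differences: -17  -115  -363  -833  -1597  -2727
Second differences: -98  -248  -470  -764  -1130
Third differences: -150  -222  -294  -366
Fourth differences: -72  -72  -72
The fourth differences are constant (-72).
-366 − 72 = -438;  -1130 − 438 = -1568;  -2727 − 1568 = -4295;  -5645 − 4295 = -9940

-9940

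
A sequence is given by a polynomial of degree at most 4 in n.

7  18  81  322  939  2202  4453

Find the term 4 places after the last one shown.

32697

11  63  241  617  1263  2251
52  178  376  646  988
126  198  270  342
72  72  72
The fourth differences are constant (72).
342 + 72 = 414;  988 + 414 = 1402;  2251 + 1402 = 3653;  4453 + 3653 = 8106
414 + 72 = 486;  1402 + 486 = 1888;  3653 + 1888 = 5541;  8106 + 5541 = 13647
486 + 72 = 558;  1888 + 558 = 2446;  5541 + 2446 = 7987;  13647 + 7987 = 21634
558 + 72 = 630;  2446 + 630 = 3076;  7987 + 3076 = 11063;  21634 + 11063 = 32697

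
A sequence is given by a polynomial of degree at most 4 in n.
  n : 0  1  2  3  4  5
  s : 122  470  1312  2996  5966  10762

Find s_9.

62366

D1: 348  842  1684  2970  4796
D2: 494  842  1286  1826
D3: 348  444  540
D4: 96  96
The fourth differences are constant (96).
540 + 96 = 636;  1826 + 636 = 2462;  4796 + 2462 = 7258;  10762 + 7258 = 18020
636 + 96 = 732;  2462 + 732 = 3194;  7258 + 3194 = 10452;  18020 + 10452 = 28472
732 + 96 = 828;  3194 + 828 = 4022;  10452 + 4022 = 14474;  28472 + 14474 = 42946
828 + 96 = 924;  4022 + 924 = 4946;  14474 + 4946 = 19420;  42946 + 19420 = 62366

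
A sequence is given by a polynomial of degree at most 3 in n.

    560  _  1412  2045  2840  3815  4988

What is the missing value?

Using the last 5 terms:
Δ: 633, 795, 975, 1173
Δ²: 162, 180, 198
Δ³: 18, 18
Constant third difference = 18.
Extend backward: 162 − 18 = 144;  633 − 144 = 489;  1412 − 489 = 923

923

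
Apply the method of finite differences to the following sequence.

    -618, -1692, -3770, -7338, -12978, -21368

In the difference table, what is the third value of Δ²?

First differences: -1074, -2078, -3568, -5640, -8390
Second differences: -1004, -1490, -2072, -2750
Third differences: -486, -582, -678
Fourth differences: -96, -96

-2072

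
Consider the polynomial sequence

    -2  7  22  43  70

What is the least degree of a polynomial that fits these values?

D1: 9, 15, 21, 27
D2: 6, 6, 6
The second differences are constant, so the polynomial has degree 2.

2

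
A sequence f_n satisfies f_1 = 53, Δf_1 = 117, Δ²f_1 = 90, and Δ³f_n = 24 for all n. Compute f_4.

Build the table forward from the leading diagonal:
Third differences: 24, 24, 24, 24
Second differences: 90, 114, 138, 162
First differences: 117, 207, 321, 459
f: 53, 170, 377, 698

698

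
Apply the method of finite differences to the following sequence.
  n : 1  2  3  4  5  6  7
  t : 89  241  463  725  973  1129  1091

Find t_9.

-95

152 , 222 , 262 , 248 , 156 , -38
70 , 40 , -14 , -92 , -194
-30 , -54 , -78 , -102
-24 , -24 , -24
The fourth differences are constant (-24).
-102 − 24 = -126;  -194 − 126 = -320;  -38 − 320 = -358;  1091 − 358 = 733
-126 − 24 = -150;  -320 − 150 = -470;  -358 − 470 = -828;  733 − 828 = -95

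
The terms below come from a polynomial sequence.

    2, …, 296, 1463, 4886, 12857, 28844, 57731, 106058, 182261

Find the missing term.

29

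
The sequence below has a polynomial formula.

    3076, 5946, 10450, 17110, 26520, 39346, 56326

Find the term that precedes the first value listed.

Δ: 2870, 4504, 6660, 9410, 12826, 16980
Δ²: 1634, 2156, 2750, 3416, 4154
Δ³: 522, 594, 666, 738
Δ⁴: 72, 72, 72
The fourth differences are constant at 72.
Work back: 522 − 72 = 450;  1634 − 450 = 1184;  2870 − 1184 = 1686;  3076 − 1686 = 1390

1390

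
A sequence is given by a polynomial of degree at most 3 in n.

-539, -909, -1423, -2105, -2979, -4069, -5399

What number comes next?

First differences: -370  -514  -682  -874  -1090  -1330
Second differences: -144  -168  -192  -216  -240
Third differences: -24  -24  -24  -24
Third differences constant at -24.
-240 − 24 = -264;  -1330 − 264 = -1594;  -5399 − 1594 = -6993

-6993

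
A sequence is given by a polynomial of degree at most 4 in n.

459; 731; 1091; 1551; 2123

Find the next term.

2819

Δ: 272, 360, 460, 572
Δ²: 88, 100, 112
Δ³: 12, 12
The third differences are constant (12).
112 + 12 = 124;  572 + 124 = 696;  2123 + 696 = 2819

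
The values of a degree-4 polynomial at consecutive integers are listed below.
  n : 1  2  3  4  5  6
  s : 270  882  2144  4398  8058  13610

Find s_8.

32694

Δ: 612  1262  2254  3660  5552
Δ²: 650  992  1406  1892
Δ³: 342  414  486
Δ⁴: 72  72
The fourth differences are constant (72).
486 + 72 = 558;  1892 + 558 = 2450;  5552 + 2450 = 8002;  13610 + 8002 = 21612
558 + 72 = 630;  2450 + 630 = 3080;  8002 + 3080 = 11082;  21612 + 11082 = 32694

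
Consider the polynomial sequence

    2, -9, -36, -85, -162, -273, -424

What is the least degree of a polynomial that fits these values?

Δ: -11, -27, -49, -77, -111, -151
Δ²: -16, -22, -28, -34, -40
Δ³: -6, -6, -6, -6
The third differences are constant, so the polynomial has degree 3.

3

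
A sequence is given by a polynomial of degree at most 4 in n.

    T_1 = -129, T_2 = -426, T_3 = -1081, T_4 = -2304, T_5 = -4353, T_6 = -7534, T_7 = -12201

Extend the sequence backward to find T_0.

First differences: -297  -655  -1223  -2049  -3181  -4667
Second differences: -358  -568  -826  -1132  -1486
Third differences: -210  -258  -306  -354
Fourth differences: -48  -48  -48
The fourth differences are constant at -48.
Work back: -210 + 48 = -162;  -358 + 162 = -196;  -297 + 196 = -101;  -129 + 101 = -28

-28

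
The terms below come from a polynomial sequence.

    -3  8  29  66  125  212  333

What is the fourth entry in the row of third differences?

Δ: 11, 21, 37, 59, 87, 121
Δ²: 10, 16, 22, 28, 34
Δ³: 6, 6, 6, 6

6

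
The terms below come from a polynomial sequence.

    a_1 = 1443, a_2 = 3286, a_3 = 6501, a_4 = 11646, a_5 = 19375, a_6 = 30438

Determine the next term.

D1: 1843  3215  5145  7729  11063
D2: 1372  1930  2584  3334
D3: 558  654  750
D4: 96  96
The fourth differences are constant (96).
750 + 96 = 846;  3334 + 846 = 4180;  11063 + 4180 = 15243;  30438 + 15243 = 45681

45681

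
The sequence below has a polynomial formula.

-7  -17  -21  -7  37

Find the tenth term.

Δ: -10, -4, 14, 44
Δ²: 6, 18, 30
Δ³: 12, 12
Constant third difference = 12, so extend:
30 + 12 = 42;  44 + 42 = 86;  37 + 86 = 123
42 + 12 = 54;  86 + 54 = 140;  123 + 140 = 263
54 + 12 = 66;  140 + 66 = 206;  263 + 206 = 469
66 + 12 = 78;  206 + 78 = 284;  469 + 284 = 753
78 + 12 = 90;  284 + 90 = 374;  753 + 374 = 1127

1127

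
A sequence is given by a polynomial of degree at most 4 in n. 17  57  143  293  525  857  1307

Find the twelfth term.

40  86  150  232  332  450
46  64  82  100  118
18  18  18  18
Constant third difference = 18, so extend:
118 + 18 = 136;  450 + 136 = 586;  1307 + 586 = 1893
136 + 18 = 154;  586 + 154 = 740;  1893 + 740 = 2633
154 + 18 = 172;  740 + 172 = 912;  2633 + 912 = 3545
172 + 18 = 190;  912 + 190 = 1102;  3545 + 1102 = 4647
190 + 18 = 208;  1102 + 208 = 1310;  4647 + 1310 = 5957

5957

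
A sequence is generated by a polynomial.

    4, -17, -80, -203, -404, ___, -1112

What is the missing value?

-701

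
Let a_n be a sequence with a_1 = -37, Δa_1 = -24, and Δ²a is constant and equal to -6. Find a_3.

Build the table forward from the leading diagonal:
Second differences: -6, -6, -6
First differences: -24, -30, -36
a: -37, -61, -91

-91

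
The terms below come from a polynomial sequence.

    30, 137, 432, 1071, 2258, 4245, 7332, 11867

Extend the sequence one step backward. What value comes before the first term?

3

Δ: 107, 295, 639, 1187, 1987, 3087, 4535
Δ²: 188, 344, 548, 800, 1100, 1448
Δ³: 156, 204, 252, 300, 348
Δ⁴: 48, 48, 48, 48
The fourth differences are constant at 48.
Work back: 156 − 48 = 108;  188 − 108 = 80;  107 − 80 = 27;  30 − 27 = 3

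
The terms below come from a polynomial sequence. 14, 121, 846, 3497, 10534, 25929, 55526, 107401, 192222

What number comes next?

323609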